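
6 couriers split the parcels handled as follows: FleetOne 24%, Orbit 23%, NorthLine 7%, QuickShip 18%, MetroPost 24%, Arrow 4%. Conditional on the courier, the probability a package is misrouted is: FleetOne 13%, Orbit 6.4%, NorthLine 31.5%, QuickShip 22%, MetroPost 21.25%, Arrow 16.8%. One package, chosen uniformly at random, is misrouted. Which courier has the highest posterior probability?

Unnormalized posteriors (prior × likelihood):
  FleetOne: 0.24 × 0.13 = 0.0312
  Orbit: 0.23 × 0.064 = 0.01472
  NorthLine: 0.07 × 0.315 = 0.02205
  QuickShip: 0.18 × 0.22 = 0.0396
  MetroPost: 0.24 × 0.2125 = 0.051
  Arrow: 0.04 × 0.168 = 0.00672
Total = 0.16529.
Largest term belongs to MetroPost, so MetroPost is most probable.

MetroPost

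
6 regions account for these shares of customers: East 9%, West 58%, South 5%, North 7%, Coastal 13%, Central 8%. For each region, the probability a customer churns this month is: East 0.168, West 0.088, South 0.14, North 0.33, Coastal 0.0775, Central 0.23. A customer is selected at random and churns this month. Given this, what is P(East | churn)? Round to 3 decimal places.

Unnormalized posteriors (prior × likelihood):
  East: 0.09 × 0.168 = 0.01512
  West: 0.58 × 0.088 = 0.05104
  South: 0.05 × 0.14 = 0.007
  North: 0.07 × 0.33 = 0.0231
  Coastal: 0.13 × 0.0775 = 0.010075
  Central: 0.08 × 0.23 = 0.0184
Total = 0.124735.
P(East | evidence) = 0.01512 / 0.124735 ≈ 0.121.

0.121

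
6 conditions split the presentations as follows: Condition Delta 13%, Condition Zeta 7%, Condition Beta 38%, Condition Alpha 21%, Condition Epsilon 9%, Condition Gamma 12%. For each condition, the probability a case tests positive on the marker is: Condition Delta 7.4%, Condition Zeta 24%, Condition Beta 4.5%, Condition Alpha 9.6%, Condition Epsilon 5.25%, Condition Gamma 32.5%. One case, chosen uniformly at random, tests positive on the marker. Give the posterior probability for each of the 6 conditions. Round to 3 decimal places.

Condition Delta 0.090, Condition Zeta 0.156, Condition Beta 0.159, Condition Alpha 0.188, Condition Epsilon 0.044, Condition Gamma 0.363

Prior × likelihood for each hypothesis:
  Condition Delta: 0.13 × 0.074 = 0.00962
  Condition Zeta: 0.07 × 0.24 = 0.0168
  Condition Beta: 0.38 × 0.045 = 0.0171
  Condition Alpha: 0.21 × 0.096 = 0.02016
  Condition Epsilon: 0.09 × 0.0525 = 0.004725
  Condition Gamma: 0.12 × 0.325 = 0.039
Total = 0.107405.
P(Condition Delta | marker-positive) = 0.00962/0.107405 ≈ 0.090
P(Condition Zeta | marker-positive) = 0.0168/0.107405 ≈ 0.156
P(Condition Beta | marker-positive) = 0.0171/0.107405 ≈ 0.159
P(Condition Alpha | marker-positive) = 0.02016/0.107405 ≈ 0.188
P(Condition Epsilon | marker-positive) = 0.004725/0.107405 ≈ 0.044
P(Condition Gamma | marker-positive) = 0.039/0.107405 ≈ 0.363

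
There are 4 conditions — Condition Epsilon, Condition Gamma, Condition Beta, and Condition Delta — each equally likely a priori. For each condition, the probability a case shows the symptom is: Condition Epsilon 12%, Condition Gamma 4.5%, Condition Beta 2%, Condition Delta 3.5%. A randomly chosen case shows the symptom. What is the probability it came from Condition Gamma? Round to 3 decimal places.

Since the prior is uniform, the posterior is proportional to the likelihood:
  Condition Epsilon: 0.12
  Condition Gamma: 0.045
  Condition Beta: 0.02
  Condition Delta: 0.035
Sum = 0.22.
P(Condition Gamma | evidence) = 0.045 / 0.22 ≈ 0.205.

0.205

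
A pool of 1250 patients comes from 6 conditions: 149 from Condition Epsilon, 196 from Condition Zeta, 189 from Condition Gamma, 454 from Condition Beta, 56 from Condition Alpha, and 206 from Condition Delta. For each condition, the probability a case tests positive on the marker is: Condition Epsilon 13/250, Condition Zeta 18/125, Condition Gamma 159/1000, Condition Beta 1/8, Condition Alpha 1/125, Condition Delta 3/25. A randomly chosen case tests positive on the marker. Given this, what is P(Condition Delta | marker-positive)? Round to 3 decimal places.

0.167

Unnormalized posteriors (prior × likelihood):
  Condition Epsilon: 0.1192 × 0.052 = 0.0061984
  Condition Zeta: 0.1568 × 0.144 = 0.0225792
  Condition Gamma: 0.1512 × 0.159 = 0.0240408
  Condition Beta: 0.3632 × 0.125 = 0.0454
  Condition Alpha: 0.0448 × 0.008 = 0.0003584
  Condition Delta: 0.1648 × 0.12 = 0.019776
Sum = 0.1183528.
P(Condition Delta | evidence) = 0.019776 / 0.1183528 ≈ 0.167.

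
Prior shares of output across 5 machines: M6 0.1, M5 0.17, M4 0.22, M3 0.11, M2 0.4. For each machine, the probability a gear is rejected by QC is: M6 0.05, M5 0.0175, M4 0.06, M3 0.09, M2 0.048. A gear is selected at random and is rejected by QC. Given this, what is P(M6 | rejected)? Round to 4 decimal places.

Compute prior × likelihood for every hypothesis:
  M6: 0.1 × 0.05 = 0.005
  M5: 0.17 × 0.0175 = 0.002975
  M4: 0.22 × 0.06 = 0.0132
  M3: 0.11 × 0.09 = 0.0099
  M2: 0.4 × 0.048 = 0.0192
Normalizing constant = 0.050275.
P(M6 | evidence) = 0.005 / 0.050275 ≈ 0.0995.

0.0995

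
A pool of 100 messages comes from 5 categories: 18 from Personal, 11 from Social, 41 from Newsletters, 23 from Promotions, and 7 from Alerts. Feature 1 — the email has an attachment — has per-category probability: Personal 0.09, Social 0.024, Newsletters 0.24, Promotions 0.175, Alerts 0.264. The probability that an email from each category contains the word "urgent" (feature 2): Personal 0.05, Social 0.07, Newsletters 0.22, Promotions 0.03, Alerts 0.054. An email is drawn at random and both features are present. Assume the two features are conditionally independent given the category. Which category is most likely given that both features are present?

By Bayes' rule, posterior ∝ prior × likelihood:
  Personal: 0.18 × 0.09 × 0.05 = 0.00081
  Social: 0.11 × 0.024 × 0.07 = 0.0001848
  Newsletters: 0.41 × 0.24 × 0.22 = 0.021648
  Promotions: 0.23 × 0.175 × 0.03 = 0.0012075
  Alerts: 0.07 × 0.264 × 0.054 = 0.00099792
Sum = 0.02484822.
Largest term belongs to Newsletters, so Newsletters is most probable.

Newsletters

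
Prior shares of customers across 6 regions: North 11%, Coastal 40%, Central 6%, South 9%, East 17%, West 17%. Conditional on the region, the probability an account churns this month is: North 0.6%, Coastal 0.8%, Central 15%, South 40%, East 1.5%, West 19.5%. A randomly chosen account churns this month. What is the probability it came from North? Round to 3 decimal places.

Prior × likelihood for each hypothesis:
  North: 0.11 × 0.006 = 0.00066
  Coastal: 0.4 × 0.008 = 0.0032
  Central: 0.06 × 0.15 = 0.009
  South: 0.09 × 0.4 = 0.036
  East: 0.17 × 0.015 = 0.00255
  West: 0.17 × 0.195 = 0.03315
Sum = 0.08456.
P(North | evidence) = 0.00066 / 0.08456 ≈ 0.008.

0.008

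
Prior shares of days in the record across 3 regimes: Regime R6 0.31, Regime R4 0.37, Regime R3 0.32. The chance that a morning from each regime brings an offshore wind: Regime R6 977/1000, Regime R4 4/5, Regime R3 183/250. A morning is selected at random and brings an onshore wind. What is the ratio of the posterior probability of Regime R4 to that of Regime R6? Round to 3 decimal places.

Taking complements, P(onshore | each) = Regime R6 0.023, Regime R4 0.2, Regime R3 0.268.
Prior × likelihood for each hypothesis:
  Regime R6: 0.31 × 0.023 = 0.00713
  Regime R4: 0.37 × 0.2 = 0.074
  Regime R3: 0.32 × 0.268 = 0.08576
Total = 0.16689.
The ratio is 0.074 / 0.00713 (the normalizer cancels) = 10.379.

10.379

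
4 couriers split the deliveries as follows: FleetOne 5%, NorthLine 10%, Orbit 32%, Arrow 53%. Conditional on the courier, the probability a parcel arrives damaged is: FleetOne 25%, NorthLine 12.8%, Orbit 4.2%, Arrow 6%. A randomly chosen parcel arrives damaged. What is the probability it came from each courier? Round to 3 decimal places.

Unnormalized posteriors (prior × likelihood):
  FleetOne: 0.05 × 0.25 = 0.0125
  NorthLine: 0.1 × 0.128 = 0.0128
  Orbit: 0.32 × 0.042 = 0.01344
  Arrow: 0.53 × 0.06 = 0.0318
Normalizing constant = 0.07054.
P(FleetOne | damaged) = 0.0125/0.07054 ≈ 0.177
P(NorthLine | damaged) = 0.0128/0.07054 ≈ 0.181
P(Orbit | damaged) = 0.01344/0.07054 ≈ 0.191
P(Arrow | damaged) = 0.0318/0.07054 ≈ 0.451
(Check: 0.177+0.181+0.191+0.451 = 1.000.)

FleetOne 0.177, NorthLine 0.181, Orbit 0.191, Arrow 0.451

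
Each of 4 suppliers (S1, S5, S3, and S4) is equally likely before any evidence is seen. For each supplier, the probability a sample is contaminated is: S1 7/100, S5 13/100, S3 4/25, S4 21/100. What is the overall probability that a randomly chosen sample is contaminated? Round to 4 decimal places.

Since the prior is uniform, the posterior is proportional to the likelihood:
  S1: 0.07
  S5: 0.13
  S3: 0.16
  S4: 0.21
P(contaminated) = (1/4) × (0.07 + 0.13 + 0.16 + 0.21) = 0.57/4 ≈ 0.1425.

0.1425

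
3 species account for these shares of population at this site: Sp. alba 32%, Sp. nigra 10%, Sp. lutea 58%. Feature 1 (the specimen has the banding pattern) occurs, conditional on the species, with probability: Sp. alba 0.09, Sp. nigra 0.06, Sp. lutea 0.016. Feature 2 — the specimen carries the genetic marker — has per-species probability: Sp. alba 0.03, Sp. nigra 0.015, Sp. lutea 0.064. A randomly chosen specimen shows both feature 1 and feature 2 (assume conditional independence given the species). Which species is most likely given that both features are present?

Sp. alba

By Bayes' rule, posterior ∝ prior × likelihood:
  Sp. alba: 0.32 × 0.09 × 0.03 = 0.000864
  Sp. nigra: 0.1 × 0.06 × 0.015 = 0.00009
  Sp. lutea: 0.58 × 0.016 × 0.064 = 0.00059392
Total = 0.00154792.
Largest term belongs to Sp. alba, so Sp. alba is most probable.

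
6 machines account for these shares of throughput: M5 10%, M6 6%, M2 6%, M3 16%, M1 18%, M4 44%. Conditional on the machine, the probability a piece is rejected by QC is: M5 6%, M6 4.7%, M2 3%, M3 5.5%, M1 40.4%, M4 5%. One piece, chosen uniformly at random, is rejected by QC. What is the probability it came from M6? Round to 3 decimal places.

0.025

Unnormalized posteriors (prior × likelihood):
  M5: 0.1 × 0.06 = 0.006
  M6: 0.06 × 0.047 = 0.00282
  M2: 0.06 × 0.03 = 0.0018
  M3: 0.16 × 0.055 = 0.0088
  M1: 0.18 × 0.404 = 0.07272
  M4: 0.44 × 0.05 = 0.022
Sum = 0.11414.
P(M6 | evidence) = 0.00282 / 0.11414 ≈ 0.025.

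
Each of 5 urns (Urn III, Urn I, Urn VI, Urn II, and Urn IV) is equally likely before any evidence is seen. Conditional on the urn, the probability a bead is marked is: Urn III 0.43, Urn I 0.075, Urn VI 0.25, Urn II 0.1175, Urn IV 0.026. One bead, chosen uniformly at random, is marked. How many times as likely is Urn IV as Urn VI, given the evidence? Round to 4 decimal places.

0.1040

Since the prior is uniform, the posterior is proportional to the likelihood:
  Urn III: 0.43
  Urn I: 0.075
  Urn VI: 0.25
  Urn II: 0.1175
  Urn IV: 0.026
Total = 0.8985.
The ratio is 0.026 / 0.25 (the normalizer cancels) = 0.1040.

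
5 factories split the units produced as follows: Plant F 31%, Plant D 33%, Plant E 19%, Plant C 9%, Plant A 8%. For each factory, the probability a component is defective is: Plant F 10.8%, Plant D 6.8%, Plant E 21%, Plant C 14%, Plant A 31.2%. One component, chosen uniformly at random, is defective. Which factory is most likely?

Plant E

Compute prior × likelihood for every hypothesis:
  Plant F: 0.31 × 0.108 = 0.03348
  Plant D: 0.33 × 0.068 = 0.02244
  Plant E: 0.19 × 0.21 = 0.0399
  Plant C: 0.09 × 0.14 = 0.0126
  Plant A: 0.08 × 0.312 = 0.02496
Total = 0.13338.
Largest term belongs to Plant E, so Plant E is most probable.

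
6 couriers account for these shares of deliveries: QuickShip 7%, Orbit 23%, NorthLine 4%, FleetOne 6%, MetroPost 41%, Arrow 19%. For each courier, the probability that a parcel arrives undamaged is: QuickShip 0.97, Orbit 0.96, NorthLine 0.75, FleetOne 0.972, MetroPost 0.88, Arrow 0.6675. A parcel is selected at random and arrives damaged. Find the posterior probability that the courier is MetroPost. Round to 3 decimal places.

0.363

Taking complements, P(damaged | each) = QuickShip 0.03, Orbit 0.04, NorthLine 0.25, FleetOne 0.028, MetroPost 0.12, Arrow 0.3325.
Unnormalized posteriors (prior × likelihood):
  QuickShip: 0.07 × 0.03 = 0.0021
  Orbit: 0.23 × 0.04 = 0.0092
  NorthLine: 0.04 × 0.25 = 0.01
  FleetOne: 0.06 × 0.028 = 0.00168
  MetroPost: 0.41 × 0.12 = 0.0492
  Arrow: 0.19 × 0.3325 = 0.063175
Total = 0.135355.
P(MetroPost | evidence) = 0.0492 / 0.135355 ≈ 0.363.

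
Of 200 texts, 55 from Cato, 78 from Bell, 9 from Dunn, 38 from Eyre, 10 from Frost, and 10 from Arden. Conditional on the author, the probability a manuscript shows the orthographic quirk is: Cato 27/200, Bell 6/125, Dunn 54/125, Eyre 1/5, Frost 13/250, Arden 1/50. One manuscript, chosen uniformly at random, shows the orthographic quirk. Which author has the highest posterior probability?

Unnormalized posteriors (prior × likelihood):
  Cato: 0.275 × 0.135 = 0.037125
  Bell: 0.39 × 0.048 = 0.01872
  Dunn: 0.045 × 0.432 = 0.01944
  Eyre: 0.19 × 0.2 = 0.038
  Frost: 0.05 × 0.052 = 0.0026
  Arden: 0.05 × 0.02 = 0.001
Sum = 0.116885.
Largest term belongs to Eyre, so Eyre is most probable.

Eyre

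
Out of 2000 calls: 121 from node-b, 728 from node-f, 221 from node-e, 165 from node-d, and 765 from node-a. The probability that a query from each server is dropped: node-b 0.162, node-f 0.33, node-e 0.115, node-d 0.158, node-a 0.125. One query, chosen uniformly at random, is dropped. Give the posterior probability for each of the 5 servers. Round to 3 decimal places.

node-b 0.048, node-f 0.590, node-e 0.062, node-d 0.064, node-a 0.235

Compute prior × likelihood for every hypothesis:
  node-b: 0.0605 × 0.162 = 0.009801
  node-f: 0.364 × 0.33 = 0.12012
  node-e: 0.1105 × 0.115 = 0.0127075
  node-d: 0.0825 × 0.158 = 0.013035
  node-a: 0.3825 × 0.125 = 0.0478125
Total = 0.203476.
P(node-b | dropped) = 0.009801/0.203476 ≈ 0.048
P(node-f | dropped) = 0.12012/0.203476 ≈ 0.590
P(node-e | dropped) = 0.0127075/0.203476 ≈ 0.062
P(node-d | dropped) = 0.013035/0.203476 ≈ 0.064
P(node-a | dropped) = 0.0478125/0.203476 ≈ 0.235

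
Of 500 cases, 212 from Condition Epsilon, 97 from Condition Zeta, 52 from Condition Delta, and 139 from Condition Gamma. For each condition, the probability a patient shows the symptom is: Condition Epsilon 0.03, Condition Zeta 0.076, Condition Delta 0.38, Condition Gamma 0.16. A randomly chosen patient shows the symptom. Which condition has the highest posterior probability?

Condition Gamma

By Bayes' rule, posterior ∝ prior × likelihood:
  Condition Epsilon: 0.424 × 0.03 = 0.01272
  Condition Zeta: 0.194 × 0.076 = 0.014744
  Condition Delta: 0.104 × 0.38 = 0.03952
  Condition Gamma: 0.278 × 0.16 = 0.04448
Normalizing constant = 0.111464.
Largest term belongs to Condition Gamma, so Condition Gamma is most probable.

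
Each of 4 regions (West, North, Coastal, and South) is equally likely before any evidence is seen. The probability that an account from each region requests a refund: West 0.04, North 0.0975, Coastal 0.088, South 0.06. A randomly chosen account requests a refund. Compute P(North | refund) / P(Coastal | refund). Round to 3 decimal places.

1.108

Since the prior is uniform, the posterior is proportional to the likelihood:
  West: 0.04
  North: 0.0975
  Coastal: 0.088
  South: 0.06
Total = 0.2855.
The ratio is 0.0975 / 0.088 (the normalizer cancels) = 1.108.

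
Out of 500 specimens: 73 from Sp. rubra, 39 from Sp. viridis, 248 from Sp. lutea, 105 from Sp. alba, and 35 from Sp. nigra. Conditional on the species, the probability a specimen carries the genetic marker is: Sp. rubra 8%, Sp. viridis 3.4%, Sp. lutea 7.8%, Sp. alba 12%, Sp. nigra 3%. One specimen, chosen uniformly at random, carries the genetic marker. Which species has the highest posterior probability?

By Bayes' rule, posterior ∝ prior × likelihood:
  Sp. rubra: 0.146 × 0.08 = 0.01168
  Sp. viridis: 0.078 × 0.034 = 0.002652
  Sp. lutea: 0.496 × 0.078 = 0.038688
  Sp. alba: 0.21 × 0.12 = 0.0252
  Sp. nigra: 0.07 × 0.03 = 0.0021
Normalizing constant = 0.08032.
Largest term belongs to Sp. lutea, so Sp. lutea is most probable.

Sp. lutea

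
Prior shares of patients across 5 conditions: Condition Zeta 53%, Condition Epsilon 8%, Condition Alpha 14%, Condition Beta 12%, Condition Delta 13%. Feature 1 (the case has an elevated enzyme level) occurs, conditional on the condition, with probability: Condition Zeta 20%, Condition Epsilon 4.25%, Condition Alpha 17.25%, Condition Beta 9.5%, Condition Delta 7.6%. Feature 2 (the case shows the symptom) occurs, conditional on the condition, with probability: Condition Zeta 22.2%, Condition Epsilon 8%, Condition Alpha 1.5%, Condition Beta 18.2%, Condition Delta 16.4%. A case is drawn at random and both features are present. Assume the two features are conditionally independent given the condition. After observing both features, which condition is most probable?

Condition Zeta

Compute prior × likelihood for every hypothesis:
  Condition Zeta: 0.53 × 0.2 × 0.222 = 0.023532
  Condition Epsilon: 0.08 × 0.0425 × 0.08 = 0.000272
  Condition Alpha: 0.14 × 0.1725 × 0.015 = 0.00036225
  Condition Beta: 0.12 × 0.095 × 0.182 = 0.0020748
  Condition Delta: 0.13 × 0.076 × 0.164 = 0.00162032
Sum = 0.02786137.
Largest term belongs to Condition Zeta, so Condition Zeta is most probable.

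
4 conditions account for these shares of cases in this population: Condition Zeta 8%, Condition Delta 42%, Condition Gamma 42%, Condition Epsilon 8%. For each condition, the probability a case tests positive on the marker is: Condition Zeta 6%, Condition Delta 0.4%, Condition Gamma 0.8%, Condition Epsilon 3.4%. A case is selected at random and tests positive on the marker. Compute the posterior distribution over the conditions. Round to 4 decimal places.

Compute prior × likelihood for every hypothesis:
  Condition Zeta: 0.08 × 0.06 = 0.0048
  Condition Delta: 0.42 × 0.004 = 0.00168
  Condition Gamma: 0.42 × 0.008 = 0.00336
  Condition Epsilon: 0.08 × 0.034 = 0.00272
Normalizing constant = 0.01256.
P(Condition Zeta | marker-positive) = 0.0048/0.01256 ≈ 0.3822
P(Condition Delta | marker-positive) = 0.00168/0.01256 ≈ 0.1338
P(Condition Gamma | marker-positive) = 0.00336/0.01256 ≈ 0.2675
P(Condition Epsilon | marker-positive) = 0.00272/0.01256 ≈ 0.2166
(Check: 0.3822+0.1338+0.2675+0.2166 = 1.0001.)

Condition Zeta 0.3822, Condition Delta 0.1338, Condition Gamma 0.2675, Condition Epsilon 0.2166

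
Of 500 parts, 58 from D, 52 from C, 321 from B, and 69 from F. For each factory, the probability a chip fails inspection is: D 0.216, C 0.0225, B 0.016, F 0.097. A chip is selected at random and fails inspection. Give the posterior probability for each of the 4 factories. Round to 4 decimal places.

D 0.4908, C 0.0458, B 0.2012, F 0.2622

By Bayes' rule, posterior ∝ prior × likelihood:
  D: 0.116 × 0.216 = 0.025056
  C: 0.104 × 0.0225 = 0.00234
  B: 0.642 × 0.016 = 0.010272
  F: 0.138 × 0.097 = 0.013386
Normalizing constant = 0.051054.
P(D | nonconforming) = 0.025056/0.051054 ≈ 0.4908
P(C | nonconforming) = 0.00234/0.051054 ≈ 0.0458
P(B | nonconforming) = 0.010272/0.051054 ≈ 0.2012
P(F | nonconforming) = 0.013386/0.051054 ≈ 0.2622
(Check: 0.4908+0.0458+0.2012+0.2622 = 1.0000.)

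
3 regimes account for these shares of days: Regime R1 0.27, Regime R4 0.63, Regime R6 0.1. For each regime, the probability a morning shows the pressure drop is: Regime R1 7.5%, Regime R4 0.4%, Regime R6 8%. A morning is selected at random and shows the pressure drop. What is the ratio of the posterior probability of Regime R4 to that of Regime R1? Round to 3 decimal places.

By Bayes' rule, posterior ∝ prior × likelihood:
  Regime R1: 0.27 × 0.075 = 0.02025
  Regime R4: 0.63 × 0.004 = 0.00252
  Regime R6: 0.1 × 0.08 = 0.008
Sum = 0.03077.
The ratio is 0.00252 / 0.02025 (the normalizer cancels) = 0.124.

0.124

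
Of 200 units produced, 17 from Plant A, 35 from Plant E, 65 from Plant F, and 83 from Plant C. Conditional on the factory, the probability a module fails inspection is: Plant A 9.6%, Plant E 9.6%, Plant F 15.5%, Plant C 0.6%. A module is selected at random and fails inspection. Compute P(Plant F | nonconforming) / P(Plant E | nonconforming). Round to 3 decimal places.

Compute prior × likelihood for every hypothesis:
  Plant A: 0.085 × 0.096 = 0.00816
  Plant E: 0.175 × 0.096 = 0.0168
  Plant F: 0.325 × 0.155 = 0.050375
  Plant C: 0.415 × 0.006 = 0.00249
Normalizing constant = 0.077825.
The ratio is 0.050375 / 0.0168 (the normalizer cancels) = 2.999.

2.999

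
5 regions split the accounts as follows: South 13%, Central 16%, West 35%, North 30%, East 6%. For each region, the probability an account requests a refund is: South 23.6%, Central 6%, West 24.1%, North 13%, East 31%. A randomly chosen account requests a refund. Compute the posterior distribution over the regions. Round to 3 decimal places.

By Bayes' rule, posterior ∝ prior × likelihood:
  South: 0.13 × 0.236 = 0.03068
  Central: 0.16 × 0.06 = 0.0096
  West: 0.35 × 0.241 = 0.08435
  North: 0.3 × 0.13 = 0.039
  East: 0.06 × 0.31 = 0.0186
Sum = 0.18223.
P(South | refund) = 0.03068/0.18223 ≈ 0.168
P(Central | refund) = 0.0096/0.18223 ≈ 0.053
P(West | refund) = 0.08435/0.18223 ≈ 0.463
P(North | refund) = 0.039/0.18223 ≈ 0.214
P(East | refund) = 0.0186/0.18223 ≈ 0.102

South 0.168, Central 0.053, West 0.463, North 0.214, East 0.102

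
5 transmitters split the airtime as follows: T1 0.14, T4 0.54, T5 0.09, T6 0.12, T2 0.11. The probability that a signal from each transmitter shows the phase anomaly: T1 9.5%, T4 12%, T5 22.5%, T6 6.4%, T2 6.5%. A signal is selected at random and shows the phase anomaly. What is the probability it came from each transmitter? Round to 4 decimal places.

T1 0.1175, T4 0.5725, T5 0.1789, T6 0.0679, T2 0.0632

Compute prior × likelihood for every hypothesis:
  T1: 0.14 × 0.095 = 0.0133
  T4: 0.54 × 0.12 = 0.0648
  T5: 0.09 × 0.225 = 0.02025
  T6: 0.12 × 0.064 = 0.00768
  T2: 0.11 × 0.065 = 0.00715
Normalizing constant = 0.11318.
P(T1 | anomaly) = 0.0133/0.11318 ≈ 0.1175
P(T4 | anomaly) = 0.0648/0.11318 ≈ 0.5725
P(T5 | anomaly) = 0.02025/0.11318 ≈ 0.1789
P(T6 | anomaly) = 0.00768/0.11318 ≈ 0.0679
P(T2 | anomaly) = 0.00715/0.11318 ≈ 0.0632
(Check: 0.1175+0.5725+0.1789+0.0679+0.0632 = 1.0000.)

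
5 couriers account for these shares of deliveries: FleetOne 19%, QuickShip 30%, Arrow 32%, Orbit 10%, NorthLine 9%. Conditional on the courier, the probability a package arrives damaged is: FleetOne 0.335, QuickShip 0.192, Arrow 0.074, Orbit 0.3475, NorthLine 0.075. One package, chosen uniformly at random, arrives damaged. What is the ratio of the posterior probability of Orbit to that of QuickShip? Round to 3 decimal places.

0.603

Prior × likelihood for each hypothesis:
  FleetOne: 0.19 × 0.335 = 0.06365
  QuickShip: 0.3 × 0.192 = 0.0576
  Arrow: 0.32 × 0.074 = 0.02368
  Orbit: 0.1 × 0.3475 = 0.03475
  NorthLine: 0.09 × 0.075 = 0.00675
Total = 0.18643.
The ratio is 0.03475 / 0.0576 (the normalizer cancels) = 0.603.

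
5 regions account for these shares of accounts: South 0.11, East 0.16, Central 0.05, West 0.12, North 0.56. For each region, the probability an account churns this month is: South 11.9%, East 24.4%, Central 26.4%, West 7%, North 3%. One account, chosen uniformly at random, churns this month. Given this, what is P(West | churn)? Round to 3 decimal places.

0.093

Compute prior × likelihood for every hypothesis:
  South: 0.11 × 0.119 = 0.01309
  East: 0.16 × 0.244 = 0.03904
  Central: 0.05 × 0.264 = 0.0132
  West: 0.12 × 0.07 = 0.0084
  North: 0.56 × 0.03 = 0.0168
Sum = 0.09053.
P(West | evidence) = 0.0084 / 0.09053 ≈ 0.093.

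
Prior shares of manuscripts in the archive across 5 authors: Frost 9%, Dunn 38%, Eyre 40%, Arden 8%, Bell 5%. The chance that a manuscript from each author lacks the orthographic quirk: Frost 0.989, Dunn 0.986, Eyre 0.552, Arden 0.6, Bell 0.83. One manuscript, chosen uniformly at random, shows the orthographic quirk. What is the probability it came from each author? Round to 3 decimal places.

Frost 0.004, Dunn 0.024, Eyre 0.793, Arden 0.142, Bell 0.038

Taking complements, P(quirk | each) = Frost 0.011, Dunn 0.014, Eyre 0.448, Arden 0.4, Bell 0.17.
By Bayes' rule, posterior ∝ prior × likelihood:
  Frost: 0.09 × 0.011 = 0.00099
  Dunn: 0.38 × 0.014 = 0.00532
  Eyre: 0.4 × 0.448 = 0.1792
  Arden: 0.08 × 0.4 = 0.032
  Bell: 0.05 × 0.17 = 0.0085
Total = 0.22601.
P(Frost | quirk) = 0.00099/0.22601 ≈ 0.004
P(Dunn | quirk) = 0.00532/0.22601 ≈ 0.024
P(Eyre | quirk) = 0.1792/0.22601 ≈ 0.793
P(Arden | quirk) = 0.032/0.22601 ≈ 0.142
P(Bell | quirk) = 0.0085/0.22601 ≈ 0.038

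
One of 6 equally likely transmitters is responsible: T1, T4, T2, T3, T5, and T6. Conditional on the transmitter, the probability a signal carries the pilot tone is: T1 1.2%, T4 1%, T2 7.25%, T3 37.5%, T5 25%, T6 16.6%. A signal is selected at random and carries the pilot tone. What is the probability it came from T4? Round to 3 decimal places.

With a uniform prior (1/6 each), posterior ∝ likelihood:
  T1: 0.012
  T4: 0.01
  T2: 0.0725
  T3: 0.375
  T5: 0.25
  T6: 0.166
Normalizing constant = 0.8855.
P(T4 | evidence) = 0.01 / 0.8855 ≈ 0.011.

0.011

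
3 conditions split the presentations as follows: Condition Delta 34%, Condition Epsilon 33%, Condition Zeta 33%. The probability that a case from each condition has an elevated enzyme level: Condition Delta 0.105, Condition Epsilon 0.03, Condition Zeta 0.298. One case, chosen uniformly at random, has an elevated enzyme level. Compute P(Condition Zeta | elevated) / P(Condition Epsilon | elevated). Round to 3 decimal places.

Unnormalized posteriors (prior × likelihood):
  Condition Delta: 0.34 × 0.105 = 0.0357
  Condition Epsilon: 0.33 × 0.03 = 0.0099
  Condition Zeta: 0.33 × 0.298 = 0.09834
Total = 0.14394.
The ratio is 0.09834 / 0.0099 (the normalizer cancels) = 9.933.

9.933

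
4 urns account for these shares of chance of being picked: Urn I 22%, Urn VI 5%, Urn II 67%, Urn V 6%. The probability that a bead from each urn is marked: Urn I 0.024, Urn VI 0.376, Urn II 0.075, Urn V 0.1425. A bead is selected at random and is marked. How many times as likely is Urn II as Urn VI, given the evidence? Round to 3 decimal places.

2.673

Compute prior × likelihood for every hypothesis:
  Urn I: 0.22 × 0.024 = 0.00528
  Urn VI: 0.05 × 0.376 = 0.0188
  Urn II: 0.67 × 0.075 = 0.05025
  Urn V: 0.06 × 0.1425 = 0.00855
Normalizing constant = 0.08288.
The ratio is 0.05025 / 0.0188 (the normalizer cancels) = 2.673.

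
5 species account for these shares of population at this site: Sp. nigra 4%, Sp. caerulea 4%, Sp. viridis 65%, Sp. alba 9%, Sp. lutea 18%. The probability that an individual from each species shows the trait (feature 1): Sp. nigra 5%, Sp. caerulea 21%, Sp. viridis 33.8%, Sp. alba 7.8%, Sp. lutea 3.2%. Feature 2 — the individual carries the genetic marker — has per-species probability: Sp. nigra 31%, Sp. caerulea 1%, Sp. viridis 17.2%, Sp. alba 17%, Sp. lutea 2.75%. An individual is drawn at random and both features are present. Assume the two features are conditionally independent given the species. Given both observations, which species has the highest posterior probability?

Unnormalized posteriors (prior × likelihood):
  Sp. nigra: 0.04 × 0.05 × 0.31 = 0.00062
  Sp. caerulea: 0.04 × 0.21 × 0.01 = 0.000084
  Sp. viridis: 0.65 × 0.338 × 0.172 = 0.0377884
  Sp. alba: 0.09 × 0.078 × 0.17 = 0.0011934
  Sp. lutea: 0.18 × 0.032 × 0.0275 = 0.0001584
Sum = 0.0398442.
Largest term belongs to Sp. viridis, so Sp. viridis is most probable.

Sp. viridis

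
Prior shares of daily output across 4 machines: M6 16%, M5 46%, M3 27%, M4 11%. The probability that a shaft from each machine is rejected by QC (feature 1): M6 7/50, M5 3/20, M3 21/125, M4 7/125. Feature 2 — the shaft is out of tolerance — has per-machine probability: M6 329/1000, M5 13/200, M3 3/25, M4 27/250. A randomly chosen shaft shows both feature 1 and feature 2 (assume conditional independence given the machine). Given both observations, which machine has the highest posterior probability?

M6

Unnormalized posteriors (prior × likelihood):
  M6: 0.16 × 0.14 × 0.329 = 0.0073696
  M5: 0.46 × 0.15 × 0.065 = 0.004485
  M3: 0.27 × 0.168 × 0.12 = 0.0054432
  M4: 0.11 × 0.056 × 0.108 = 0.00066528
Normalizing constant = 0.01796308.
Largest term belongs to M6, so M6 is most probable.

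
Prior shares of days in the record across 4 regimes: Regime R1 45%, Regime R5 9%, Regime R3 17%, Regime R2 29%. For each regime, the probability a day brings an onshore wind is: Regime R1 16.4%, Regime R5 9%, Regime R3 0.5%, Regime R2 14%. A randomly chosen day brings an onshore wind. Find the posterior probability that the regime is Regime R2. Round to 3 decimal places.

0.329

Prior × likelihood for each hypothesis:
  Regime R1: 0.45 × 0.164 = 0.0738
  Regime R5: 0.09 × 0.09 = 0.0081
  Regime R3: 0.17 × 0.005 = 0.00085
  Regime R2: 0.29 × 0.14 = 0.0406
Sum = 0.12335.
P(Regime R2 | evidence) = 0.0406 / 0.12335 ≈ 0.329.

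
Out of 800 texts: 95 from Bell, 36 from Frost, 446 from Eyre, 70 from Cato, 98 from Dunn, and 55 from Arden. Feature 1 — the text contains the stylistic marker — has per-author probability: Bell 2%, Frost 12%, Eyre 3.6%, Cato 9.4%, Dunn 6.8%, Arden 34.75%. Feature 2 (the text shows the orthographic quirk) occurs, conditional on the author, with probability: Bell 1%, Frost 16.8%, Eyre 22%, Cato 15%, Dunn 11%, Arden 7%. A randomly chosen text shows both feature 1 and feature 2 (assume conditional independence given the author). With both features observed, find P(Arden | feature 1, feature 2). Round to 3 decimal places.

Compute prior × likelihood for every hypothesis:
  Bell: 0.11875 × 0.02 × 0.01 = 0.00002375
  Frost: 0.045 × 0.12 × 0.168 = 0.0009072
  Eyre: 0.5575 × 0.036 × 0.22 = 0.0044154
  Cato: 0.0875 × 0.094 × 0.15 = 0.00123375
  Dunn: 0.1225 × 0.068 × 0.11 = 0.0009163
  Arden: 0.06875 × 0.3475 × 0.07 = 0.00167234375
Normalizing constant = 0.00916874375.
P(Arden | evidence) = 0.00167234375 / 0.00916874375 ≈ 0.182.

0.182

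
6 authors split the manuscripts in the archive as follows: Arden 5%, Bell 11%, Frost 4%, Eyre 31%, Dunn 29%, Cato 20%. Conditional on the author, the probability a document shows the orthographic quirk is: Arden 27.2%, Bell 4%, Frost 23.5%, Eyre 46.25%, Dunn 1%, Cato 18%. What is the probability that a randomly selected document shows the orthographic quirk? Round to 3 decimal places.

Unnormalized posteriors (prior × likelihood):
  Arden: 0.05 × 0.272 = 0.0136
  Bell: 0.11 × 0.04 = 0.0044
  Frost: 0.04 × 0.235 = 0.0094
  Eyre: 0.31 × 0.4625 = 0.143375
  Dunn: 0.29 × 0.01 = 0.0029
  Cato: 0.2 × 0.18 = 0.036
P(quirk) = 0.0136 + 0.0044 + 0.0094 + 0.143375 + 0.0029 + 0.036 = 0.209675 → 0.210.

0.210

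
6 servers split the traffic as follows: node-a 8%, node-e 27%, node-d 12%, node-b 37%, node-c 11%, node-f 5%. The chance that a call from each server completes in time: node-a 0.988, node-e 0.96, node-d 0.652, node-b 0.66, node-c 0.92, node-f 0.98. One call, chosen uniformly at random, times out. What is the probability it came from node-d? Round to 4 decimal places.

0.2208

Taking complements, P(timeout | each) = node-a 0.012, node-e 0.04, node-d 0.348, node-b 0.34, node-c 0.08, node-f 0.02.
Compute prior × likelihood for every hypothesis:
  node-a: 0.08 × 0.012 = 0.00096
  node-e: 0.27 × 0.04 = 0.0108
  node-d: 0.12 × 0.348 = 0.04176
  node-b: 0.37 × 0.34 = 0.1258
  node-c: 0.11 × 0.08 = 0.0088
  node-f: 0.05 × 0.02 = 0.001
Total = 0.18912.
P(node-d | evidence) = 0.04176 / 0.18912 ≈ 0.2208.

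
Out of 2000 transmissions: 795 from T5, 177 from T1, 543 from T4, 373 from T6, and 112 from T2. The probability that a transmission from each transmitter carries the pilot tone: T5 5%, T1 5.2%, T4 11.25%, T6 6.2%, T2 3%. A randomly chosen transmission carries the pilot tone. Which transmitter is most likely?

Unnormalized posteriors (prior × likelihood):
  T5: 0.3975 × 0.05 = 0.019875
  T1: 0.0885 × 0.052 = 0.004602
  T4: 0.2715 × 0.1125 = 0.03054375
  T6: 0.1865 × 0.062 = 0.011563
  T2: 0.056 × 0.03 = 0.00168
Total = 0.06826375.
Largest term belongs to T4, so T4 is most probable.

T4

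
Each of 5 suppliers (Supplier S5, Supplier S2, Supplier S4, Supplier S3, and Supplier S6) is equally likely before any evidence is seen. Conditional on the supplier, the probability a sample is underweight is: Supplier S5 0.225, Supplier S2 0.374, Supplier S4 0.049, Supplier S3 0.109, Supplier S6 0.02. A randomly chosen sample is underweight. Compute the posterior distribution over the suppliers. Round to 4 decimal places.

Supplier S5 0.2896, Supplier S2 0.4813, Supplier S4 0.0631, Supplier S3 0.1403, Supplier S6 0.0257

With a uniform prior (1/5 each), posterior ∝ likelihood:
  Supplier S5: 0.225
  Supplier S2: 0.374
  Supplier S4: 0.049
  Supplier S3: 0.109
  Supplier S6: 0.02
Normalizing constant = 0.777.
P(Supplier S5 | underweight) = 0.225/0.777 ≈ 0.2896
P(Supplier S2 | underweight) = 0.374/0.777 ≈ 0.4813
P(Supplier S4 | underweight) = 0.049/0.777 ≈ 0.0631
P(Supplier S3 | underweight) = 0.109/0.777 ≈ 0.1403
P(Supplier S6 | underweight) = 0.02/0.777 ≈ 0.0257
(Check: 0.2896+0.4813+0.0631+0.1403+0.0257 = 1.0000.)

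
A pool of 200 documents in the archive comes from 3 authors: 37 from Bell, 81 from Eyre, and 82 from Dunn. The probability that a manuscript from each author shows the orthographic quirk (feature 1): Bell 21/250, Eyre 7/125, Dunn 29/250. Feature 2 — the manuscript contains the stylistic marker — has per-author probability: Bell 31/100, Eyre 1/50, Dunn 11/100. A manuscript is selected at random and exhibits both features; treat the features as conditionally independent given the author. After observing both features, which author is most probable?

Dunn

By Bayes' rule, posterior ∝ prior × likelihood:
  Bell: 0.185 × 0.084 × 0.31 = 0.0048174
  Eyre: 0.405 × 0.056 × 0.02 = 0.0004536
  Dunn: 0.41 × 0.116 × 0.11 = 0.0052316
Sum = 0.0105026.
Largest term belongs to Dunn, so Dunn is most probable.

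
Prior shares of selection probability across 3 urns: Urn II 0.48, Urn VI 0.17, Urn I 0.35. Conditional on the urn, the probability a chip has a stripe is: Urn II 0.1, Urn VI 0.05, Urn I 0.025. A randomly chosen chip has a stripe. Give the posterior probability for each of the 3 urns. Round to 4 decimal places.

Urn II 0.7356, Urn VI 0.1303, Urn I 0.1341

Unnormalized posteriors (prior × likelihood):
  Urn II: 0.48 × 0.1 = 0.048
  Urn VI: 0.17 × 0.05 = 0.0085
  Urn I: 0.35 × 0.025 = 0.00875
Total = 0.06525.
P(Urn II | striped) = 0.048/0.06525 ≈ 0.7356
P(Urn VI | striped) = 0.0085/0.06525 ≈ 0.1303
P(Urn I | striped) = 0.00875/0.06525 ≈ 0.1341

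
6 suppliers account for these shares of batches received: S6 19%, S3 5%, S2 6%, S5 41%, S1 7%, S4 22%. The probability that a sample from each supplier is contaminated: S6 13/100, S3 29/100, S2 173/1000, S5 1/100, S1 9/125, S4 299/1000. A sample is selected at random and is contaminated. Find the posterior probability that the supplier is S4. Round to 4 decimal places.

0.5284

Compute prior × likelihood for every hypothesis:
  S6: 0.19 × 0.13 = 0.0247
  S3: 0.05 × 0.29 = 0.0145
  S2: 0.06 × 0.173 = 0.01038
  S5: 0.41 × 0.01 = 0.0041
  S1: 0.07 × 0.072 = 0.00504
  S4: 0.22 × 0.299 = 0.06578
Sum = 0.1245.
P(S4 | evidence) = 0.06578 / 0.1245 ≈ 0.5284.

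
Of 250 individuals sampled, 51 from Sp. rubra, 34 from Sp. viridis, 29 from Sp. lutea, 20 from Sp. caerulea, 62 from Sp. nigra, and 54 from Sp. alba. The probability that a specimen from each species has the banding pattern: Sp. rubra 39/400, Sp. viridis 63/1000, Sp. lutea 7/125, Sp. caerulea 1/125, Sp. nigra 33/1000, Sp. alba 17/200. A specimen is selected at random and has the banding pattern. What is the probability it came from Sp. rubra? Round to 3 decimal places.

0.320

Unnormalized posteriors (prior × likelihood):
  Sp. rubra: 0.204 × 0.0975 = 0.01989
  Sp. viridis: 0.136 × 0.063 = 0.008568
  Sp. lutea: 0.116 × 0.056 = 0.006496
  Sp. caerulea: 0.08 × 0.008 = 0.00064
  Sp. nigra: 0.248 × 0.033 = 0.008184
  Sp. alba: 0.216 × 0.085 = 0.01836
Normalizing constant = 0.062138.
P(Sp. rubra | evidence) = 0.01989 / 0.062138 ≈ 0.320.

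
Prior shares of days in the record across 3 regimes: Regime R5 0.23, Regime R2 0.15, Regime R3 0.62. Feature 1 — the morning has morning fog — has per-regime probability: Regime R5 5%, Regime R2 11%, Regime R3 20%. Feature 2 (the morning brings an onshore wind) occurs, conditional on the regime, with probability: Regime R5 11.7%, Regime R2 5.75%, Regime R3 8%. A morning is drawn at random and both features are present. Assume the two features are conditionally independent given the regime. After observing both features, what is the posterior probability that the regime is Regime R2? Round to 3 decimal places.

0.078

Prior × likelihood for each hypothesis:
  Regime R5: 0.23 × 0.05 × 0.117 = 0.0013455
  Regime R2: 0.15 × 0.11 × 0.0575 = 0.00094875
  Regime R3: 0.62 × 0.2 × 0.08 = 0.00992
Sum = 0.01221425.
P(Regime R2 | evidence) = 0.00094875 / 0.01221425 ≈ 0.078.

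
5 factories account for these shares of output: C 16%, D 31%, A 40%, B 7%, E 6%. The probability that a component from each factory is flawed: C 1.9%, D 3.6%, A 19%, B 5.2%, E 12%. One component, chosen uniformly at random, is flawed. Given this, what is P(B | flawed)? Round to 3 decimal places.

Compute prior × likelihood for every hypothesis:
  C: 0.16 × 0.019 = 0.00304
  D: 0.31 × 0.036 = 0.01116
  A: 0.4 × 0.19 = 0.076
  B: 0.07 × 0.052 = 0.00364
  E: 0.06 × 0.12 = 0.0072
Sum = 0.10104.
P(B | evidence) = 0.00364 / 0.10104 ≈ 0.036.

0.036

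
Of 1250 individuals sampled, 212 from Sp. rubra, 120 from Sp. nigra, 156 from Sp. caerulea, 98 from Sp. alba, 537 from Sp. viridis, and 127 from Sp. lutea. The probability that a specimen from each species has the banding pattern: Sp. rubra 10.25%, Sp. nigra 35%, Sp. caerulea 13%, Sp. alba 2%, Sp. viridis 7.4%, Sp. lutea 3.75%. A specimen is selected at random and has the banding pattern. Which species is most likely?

Sp. nigra

Unnormalized posteriors (prior × likelihood):
  Sp. rubra: 0.1696 × 0.1025 = 0.017384
  Sp. nigra: 0.096 × 0.35 = 0.0336
  Sp. caerulea: 0.1248 × 0.13 = 0.016224
  Sp. alba: 0.0784 × 0.02 = 0.001568
  Sp. viridis: 0.4296 × 0.074 = 0.0317904
  Sp. lutea: 0.1016 × 0.0375 = 0.00381
Total = 0.1043764.
Largest term belongs to Sp. nigra, so Sp. nigra is most probable.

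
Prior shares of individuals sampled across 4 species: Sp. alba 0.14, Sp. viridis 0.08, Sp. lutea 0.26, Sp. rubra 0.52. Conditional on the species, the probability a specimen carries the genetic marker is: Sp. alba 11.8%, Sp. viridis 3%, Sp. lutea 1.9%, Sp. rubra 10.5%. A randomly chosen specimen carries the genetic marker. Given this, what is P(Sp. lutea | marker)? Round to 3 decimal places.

By Bayes' rule, posterior ∝ prior × likelihood:
  Sp. alba: 0.14 × 0.118 = 0.01652
  Sp. viridis: 0.08 × 0.03 = 0.0024
  Sp. lutea: 0.26 × 0.019 = 0.00494
  Sp. rubra: 0.52 × 0.105 = 0.0546
Sum = 0.07846.
P(Sp. lutea | evidence) = 0.00494 / 0.07846 ≈ 0.063.

0.063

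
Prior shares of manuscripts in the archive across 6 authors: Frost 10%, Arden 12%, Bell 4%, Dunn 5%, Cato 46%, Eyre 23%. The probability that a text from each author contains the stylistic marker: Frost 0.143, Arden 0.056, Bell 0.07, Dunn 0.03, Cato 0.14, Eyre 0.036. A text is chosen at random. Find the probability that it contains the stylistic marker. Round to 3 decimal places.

0.098

By Bayes' rule, posterior ∝ prior × likelihood:
  Frost: 0.1 × 0.143 = 0.0143
  Arden: 0.12 × 0.056 = 0.00672
  Bell: 0.04 × 0.07 = 0.0028
  Dunn: 0.05 × 0.03 = 0.0015
  Cato: 0.46 × 0.14 = 0.0644
  Eyre: 0.23 × 0.036 = 0.00828
P(marker) = 0.0143 + 0.00672 + 0.0028 + 0.0015 + 0.0644 + 0.00828 = 0.098 → 0.098.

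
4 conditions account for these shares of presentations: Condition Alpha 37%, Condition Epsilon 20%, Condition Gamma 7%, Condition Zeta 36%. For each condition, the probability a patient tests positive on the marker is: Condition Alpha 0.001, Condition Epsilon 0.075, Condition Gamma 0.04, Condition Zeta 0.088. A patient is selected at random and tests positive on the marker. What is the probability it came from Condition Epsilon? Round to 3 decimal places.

0.301

Prior × likelihood for each hypothesis:
  Condition Alpha: 0.37 × 0.001 = 0.00037
  Condition Epsilon: 0.2 × 0.075 = 0.015
  Condition Gamma: 0.07 × 0.04 = 0.0028
  Condition Zeta: 0.36 × 0.088 = 0.03168
Sum = 0.04985.
P(Condition Epsilon | evidence) = 0.015 / 0.04985 ≈ 0.301.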